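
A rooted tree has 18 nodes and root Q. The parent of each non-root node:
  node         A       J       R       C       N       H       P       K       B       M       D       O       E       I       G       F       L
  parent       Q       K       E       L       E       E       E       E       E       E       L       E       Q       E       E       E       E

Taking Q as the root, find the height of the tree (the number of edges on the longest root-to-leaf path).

3

The longest root-to-leaf path is Q-E-L-C (3 edges).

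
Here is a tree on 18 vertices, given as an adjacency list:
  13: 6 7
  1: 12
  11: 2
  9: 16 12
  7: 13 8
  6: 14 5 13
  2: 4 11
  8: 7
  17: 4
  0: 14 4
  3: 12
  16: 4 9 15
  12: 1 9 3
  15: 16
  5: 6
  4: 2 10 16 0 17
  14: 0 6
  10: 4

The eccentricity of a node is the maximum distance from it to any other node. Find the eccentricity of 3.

Distances from 3 peak at 10, attained at 8.
3-12-9-16-4-0-14-6-13-7-8

10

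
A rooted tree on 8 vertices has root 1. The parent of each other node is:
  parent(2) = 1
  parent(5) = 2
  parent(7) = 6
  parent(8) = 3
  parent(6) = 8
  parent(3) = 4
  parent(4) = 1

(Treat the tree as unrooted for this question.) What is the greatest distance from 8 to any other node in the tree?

5

The node farthest from 8 is 5, via 8–3–4–1–2–5 — 5 edges.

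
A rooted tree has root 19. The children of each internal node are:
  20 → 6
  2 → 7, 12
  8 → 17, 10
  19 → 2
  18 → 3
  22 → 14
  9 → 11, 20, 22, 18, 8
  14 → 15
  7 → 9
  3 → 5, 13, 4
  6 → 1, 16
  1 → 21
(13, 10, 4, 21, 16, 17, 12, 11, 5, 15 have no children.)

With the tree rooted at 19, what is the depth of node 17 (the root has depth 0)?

5

Path from 19 to 17: 19 → 2 → 7 → 9 → 8 → 17, which has 5 edges.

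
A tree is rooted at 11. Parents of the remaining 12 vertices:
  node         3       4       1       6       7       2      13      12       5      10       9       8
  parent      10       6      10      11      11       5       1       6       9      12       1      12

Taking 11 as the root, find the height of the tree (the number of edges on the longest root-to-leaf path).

2 sits deepest: 11 → 6 → 12 → 10 → 1 → 9 → 5 → 2 — 7 edges from the root.

7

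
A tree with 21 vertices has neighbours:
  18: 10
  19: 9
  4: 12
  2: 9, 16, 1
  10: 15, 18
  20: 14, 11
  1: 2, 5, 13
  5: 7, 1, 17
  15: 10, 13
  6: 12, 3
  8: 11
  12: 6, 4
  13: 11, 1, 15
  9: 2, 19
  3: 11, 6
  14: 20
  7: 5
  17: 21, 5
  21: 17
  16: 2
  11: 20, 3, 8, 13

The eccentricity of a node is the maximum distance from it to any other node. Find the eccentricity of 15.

6

A farthest node from 15 is 4.
The path 15 – 13 – 11 – 3 – 6 – 12 – 4 has 6 edges.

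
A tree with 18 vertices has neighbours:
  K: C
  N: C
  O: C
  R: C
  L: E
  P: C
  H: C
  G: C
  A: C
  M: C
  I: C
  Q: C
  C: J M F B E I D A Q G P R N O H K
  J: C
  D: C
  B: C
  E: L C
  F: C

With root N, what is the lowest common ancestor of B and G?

Ancestors of B (toward the root): B, C, N.
Ancestors of G: G, C, N.
The deepest node appearing in both lists is C.

C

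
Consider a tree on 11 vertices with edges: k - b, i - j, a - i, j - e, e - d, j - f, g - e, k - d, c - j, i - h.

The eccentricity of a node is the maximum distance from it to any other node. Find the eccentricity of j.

4

Distances from j peak at 4, attained at b.
j – e – d – k – b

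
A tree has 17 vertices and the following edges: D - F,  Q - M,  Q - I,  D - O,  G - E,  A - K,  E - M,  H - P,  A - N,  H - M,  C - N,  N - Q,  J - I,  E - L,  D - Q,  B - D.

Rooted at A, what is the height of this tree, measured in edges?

5

The longest root-to-leaf path is A-N-Q-M-E-G (5 edges).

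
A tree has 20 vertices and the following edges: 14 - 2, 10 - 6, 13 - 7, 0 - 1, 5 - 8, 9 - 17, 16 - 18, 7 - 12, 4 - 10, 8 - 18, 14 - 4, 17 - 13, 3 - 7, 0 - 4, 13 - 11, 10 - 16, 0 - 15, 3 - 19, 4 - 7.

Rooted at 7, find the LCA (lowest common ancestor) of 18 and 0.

4

Ancestors of 18 (toward the root): 18, 16, 10, 4, 7.
Ancestors of 0: 0, 4, 7.
The deepest node appearing in both lists is 4.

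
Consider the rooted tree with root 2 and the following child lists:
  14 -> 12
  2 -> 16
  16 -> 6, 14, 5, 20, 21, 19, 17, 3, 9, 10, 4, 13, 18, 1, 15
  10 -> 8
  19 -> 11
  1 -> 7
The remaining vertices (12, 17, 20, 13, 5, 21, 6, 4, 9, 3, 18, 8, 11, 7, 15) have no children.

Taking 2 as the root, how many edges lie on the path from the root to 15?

2

2 → 16 → 15 — 2 edges.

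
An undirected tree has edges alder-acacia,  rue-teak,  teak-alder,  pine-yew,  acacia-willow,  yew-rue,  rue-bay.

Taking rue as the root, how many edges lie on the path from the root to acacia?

3

rue – teak – alder – acacia — 3 edges.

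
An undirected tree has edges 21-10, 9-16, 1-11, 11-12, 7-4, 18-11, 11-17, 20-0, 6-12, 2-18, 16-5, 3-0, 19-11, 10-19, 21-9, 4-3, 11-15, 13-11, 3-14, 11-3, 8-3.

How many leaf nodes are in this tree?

Degree-1 nodes: 1, 2, 5, 6, 7, 8, 13, 14, 15, 17, 20 — 11 of them.

11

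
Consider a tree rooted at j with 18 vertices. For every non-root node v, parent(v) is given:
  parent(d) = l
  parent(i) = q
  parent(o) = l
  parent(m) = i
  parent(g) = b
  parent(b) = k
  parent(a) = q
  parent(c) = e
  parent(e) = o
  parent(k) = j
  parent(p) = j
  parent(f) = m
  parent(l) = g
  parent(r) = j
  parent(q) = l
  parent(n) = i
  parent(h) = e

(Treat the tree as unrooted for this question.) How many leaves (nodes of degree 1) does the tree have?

8

Degree-1 nodes: a, c, d, f, h, n, p, r — 8 of them.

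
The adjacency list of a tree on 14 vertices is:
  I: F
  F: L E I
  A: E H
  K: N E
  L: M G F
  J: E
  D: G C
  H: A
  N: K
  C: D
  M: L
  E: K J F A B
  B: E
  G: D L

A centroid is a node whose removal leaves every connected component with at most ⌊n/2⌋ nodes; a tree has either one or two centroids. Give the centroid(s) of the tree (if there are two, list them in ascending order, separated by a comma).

Removing F splits the tree into components of sizes 7, 5, 1; the largest is 7 ≤ ⌊14/2⌋ = 7.
E is adjacent to F and is also a centroid (the largest component after removing it is likewise 7).

E, F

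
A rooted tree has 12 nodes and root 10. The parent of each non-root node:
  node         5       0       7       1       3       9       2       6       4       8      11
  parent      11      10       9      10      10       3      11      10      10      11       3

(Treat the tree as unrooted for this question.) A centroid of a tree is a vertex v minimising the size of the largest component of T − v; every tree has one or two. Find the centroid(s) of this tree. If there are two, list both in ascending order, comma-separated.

3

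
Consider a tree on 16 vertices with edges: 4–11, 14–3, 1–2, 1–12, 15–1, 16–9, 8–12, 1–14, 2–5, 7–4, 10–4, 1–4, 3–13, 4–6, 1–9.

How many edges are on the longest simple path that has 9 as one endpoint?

4

The node farthest from 9 is 13, via 9–1–14–3–13 — 4 edges.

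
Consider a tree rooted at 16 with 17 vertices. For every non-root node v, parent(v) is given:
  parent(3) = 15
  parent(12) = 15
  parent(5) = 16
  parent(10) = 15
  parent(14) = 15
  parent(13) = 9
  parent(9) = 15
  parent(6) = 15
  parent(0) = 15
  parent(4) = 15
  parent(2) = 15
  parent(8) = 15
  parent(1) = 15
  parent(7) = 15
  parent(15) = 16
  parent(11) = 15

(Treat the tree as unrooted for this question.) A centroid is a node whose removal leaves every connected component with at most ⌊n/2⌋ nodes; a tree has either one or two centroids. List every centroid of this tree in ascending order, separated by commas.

Delete 15: the remaining components have sizes 2, 2, 1, 1, 1, 1, 1, 1, 1, 1, 1, 1, 1, 1. Max 2 ≤ 8, so 15 is a centroid.
No neighbour of 15 does as well, so 15 is the unique centroid.

15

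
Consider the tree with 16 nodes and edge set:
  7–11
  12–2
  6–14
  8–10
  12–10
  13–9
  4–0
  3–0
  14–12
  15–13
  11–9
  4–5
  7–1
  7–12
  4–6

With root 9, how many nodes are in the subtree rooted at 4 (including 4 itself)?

4

The subtree rooted at 4 contains: 4, 5, 0, 3 — 4 nodes.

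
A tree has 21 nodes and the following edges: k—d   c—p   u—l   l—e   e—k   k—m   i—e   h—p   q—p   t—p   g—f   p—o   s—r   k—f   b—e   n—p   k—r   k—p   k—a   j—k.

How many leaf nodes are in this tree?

The leaves are a, b, c, d, g, h, i, j, m, n, o, q, s, t, u.
That is 15 leaves.

15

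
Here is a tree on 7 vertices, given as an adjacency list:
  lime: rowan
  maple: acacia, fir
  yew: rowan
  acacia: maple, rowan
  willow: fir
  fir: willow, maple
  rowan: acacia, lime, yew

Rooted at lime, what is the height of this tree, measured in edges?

5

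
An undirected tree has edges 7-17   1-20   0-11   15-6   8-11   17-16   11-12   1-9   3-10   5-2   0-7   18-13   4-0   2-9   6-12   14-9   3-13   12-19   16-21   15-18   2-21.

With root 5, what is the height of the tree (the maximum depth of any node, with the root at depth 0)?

10 sits deepest: 5-2-21-16-17-7-0-11-12-6-15-18-13-3-10 — 14 edges from the root.

14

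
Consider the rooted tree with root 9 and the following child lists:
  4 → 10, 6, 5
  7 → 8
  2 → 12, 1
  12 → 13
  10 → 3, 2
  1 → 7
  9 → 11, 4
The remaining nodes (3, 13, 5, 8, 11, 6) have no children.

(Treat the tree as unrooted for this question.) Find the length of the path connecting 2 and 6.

3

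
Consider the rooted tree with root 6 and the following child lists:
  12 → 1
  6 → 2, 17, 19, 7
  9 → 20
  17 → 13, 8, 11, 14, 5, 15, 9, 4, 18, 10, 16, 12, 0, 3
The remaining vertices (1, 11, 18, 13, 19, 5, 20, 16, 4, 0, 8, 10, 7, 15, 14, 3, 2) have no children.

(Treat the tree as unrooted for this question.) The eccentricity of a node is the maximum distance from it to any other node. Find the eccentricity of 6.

3

A farthest node from 6 is 1 (20 also at distance 3).
The path 6 – 17 – 12 – 1 has 3 edges.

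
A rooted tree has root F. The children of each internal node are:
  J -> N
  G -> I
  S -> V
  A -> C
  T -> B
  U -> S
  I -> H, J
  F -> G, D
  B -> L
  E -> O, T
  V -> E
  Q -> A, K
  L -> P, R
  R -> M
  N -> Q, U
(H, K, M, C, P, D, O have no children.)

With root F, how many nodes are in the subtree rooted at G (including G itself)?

20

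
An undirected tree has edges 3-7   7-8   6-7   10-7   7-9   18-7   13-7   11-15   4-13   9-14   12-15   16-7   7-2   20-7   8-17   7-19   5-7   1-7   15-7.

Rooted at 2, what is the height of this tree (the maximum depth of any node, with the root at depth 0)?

A deepest node is 11, reached by 2 – 7 – 15 – 11.
That path has 3 edges, so the height is 3.

3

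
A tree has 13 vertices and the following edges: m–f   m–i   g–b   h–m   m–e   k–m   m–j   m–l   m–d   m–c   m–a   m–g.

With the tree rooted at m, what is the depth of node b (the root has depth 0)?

2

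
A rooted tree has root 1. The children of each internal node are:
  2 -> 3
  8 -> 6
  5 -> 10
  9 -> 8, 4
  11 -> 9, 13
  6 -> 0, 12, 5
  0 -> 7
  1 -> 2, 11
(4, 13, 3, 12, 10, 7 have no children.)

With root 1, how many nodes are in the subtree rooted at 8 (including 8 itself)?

7

8's subtree: {8, 6, 5, 0, 12, 10, 7}, size 7.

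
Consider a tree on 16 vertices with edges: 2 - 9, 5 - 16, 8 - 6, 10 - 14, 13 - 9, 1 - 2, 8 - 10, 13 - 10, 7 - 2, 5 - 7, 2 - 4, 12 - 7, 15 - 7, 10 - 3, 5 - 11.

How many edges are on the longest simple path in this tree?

8

BFS from 6 reaches 16 last, at distance 8; BFS from 16 confirms no node is farther.
Path: 6-8-10-13-9-2-7-5-16.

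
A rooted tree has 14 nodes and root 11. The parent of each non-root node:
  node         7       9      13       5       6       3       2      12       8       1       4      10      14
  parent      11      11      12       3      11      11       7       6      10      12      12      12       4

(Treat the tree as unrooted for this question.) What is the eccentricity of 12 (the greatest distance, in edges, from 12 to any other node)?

4

Distances from 12 peak at 4, attained at 2 (5 also at distance 4).
12 – 6 – 11 – 7 – 2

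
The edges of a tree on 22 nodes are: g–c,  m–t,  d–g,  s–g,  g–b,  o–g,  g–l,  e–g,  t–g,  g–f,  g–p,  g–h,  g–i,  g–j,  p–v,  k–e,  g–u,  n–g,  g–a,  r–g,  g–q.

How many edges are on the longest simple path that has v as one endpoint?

4

Distances from v peak at 4, attained at m (k also at distance 4).
v – p – g – t – m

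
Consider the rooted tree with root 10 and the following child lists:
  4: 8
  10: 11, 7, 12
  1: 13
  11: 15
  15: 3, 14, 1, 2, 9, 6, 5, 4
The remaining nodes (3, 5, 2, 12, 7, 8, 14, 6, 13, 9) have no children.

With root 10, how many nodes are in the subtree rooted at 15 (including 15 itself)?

11

Descendants of 15 (including itself): 15, 6, 5, 14, 4, 1, 3, 9, 2, 8, 13. That's 11.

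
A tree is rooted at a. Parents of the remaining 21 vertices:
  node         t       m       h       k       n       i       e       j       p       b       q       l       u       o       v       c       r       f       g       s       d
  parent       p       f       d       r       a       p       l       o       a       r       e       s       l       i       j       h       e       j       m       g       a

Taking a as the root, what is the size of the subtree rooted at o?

The subtree rooted at o contains: o, j, f, v, m, g, s, l, u, e, q, r, b, k — 14 nodes.

14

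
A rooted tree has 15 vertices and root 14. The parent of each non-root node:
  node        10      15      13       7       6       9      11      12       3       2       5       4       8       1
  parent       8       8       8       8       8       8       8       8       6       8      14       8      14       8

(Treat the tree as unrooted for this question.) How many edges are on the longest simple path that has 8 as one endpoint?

2

The node farthest from 8 is 3 (5 also at distance 2), via 8 – 6 – 3 — 2 edges.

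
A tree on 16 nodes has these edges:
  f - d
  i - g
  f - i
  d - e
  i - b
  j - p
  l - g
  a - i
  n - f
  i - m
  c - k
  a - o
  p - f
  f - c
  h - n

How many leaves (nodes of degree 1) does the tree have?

Degree-1 nodes: b, e, h, j, k, l, m, o — 8 of them.

8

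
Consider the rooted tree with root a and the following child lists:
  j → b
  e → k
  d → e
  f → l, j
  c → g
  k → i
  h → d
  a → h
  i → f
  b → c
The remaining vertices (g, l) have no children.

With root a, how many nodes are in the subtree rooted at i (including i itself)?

7

i's subtree: {i, f, j, l, b, c, g}, size 7.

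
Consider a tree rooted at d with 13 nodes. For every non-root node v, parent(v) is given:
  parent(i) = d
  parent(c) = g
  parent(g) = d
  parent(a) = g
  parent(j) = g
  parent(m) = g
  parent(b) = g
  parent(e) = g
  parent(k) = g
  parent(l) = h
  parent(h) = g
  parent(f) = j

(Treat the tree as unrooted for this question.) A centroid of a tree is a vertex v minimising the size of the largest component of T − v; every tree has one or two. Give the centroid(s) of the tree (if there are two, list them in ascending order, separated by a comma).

Removing g splits the tree into components of sizes 2, 2, 2, 1, 1, 1, 1, 1, 1; the largest is 2 ≤ ⌊13/2⌋ = 6.
No neighbour of g does as well, so g is the unique centroid.

g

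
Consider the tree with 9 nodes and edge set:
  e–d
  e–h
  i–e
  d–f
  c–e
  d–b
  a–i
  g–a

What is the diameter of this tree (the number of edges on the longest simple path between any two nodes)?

5

A longest path is g–a–i–e–d–f, with 5 edges.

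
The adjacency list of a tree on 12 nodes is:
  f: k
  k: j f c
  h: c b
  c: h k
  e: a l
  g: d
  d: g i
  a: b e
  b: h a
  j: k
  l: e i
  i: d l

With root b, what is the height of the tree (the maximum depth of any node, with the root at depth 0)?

6

A deepest node is g, reached by b-a-e-l-i-d-g.
That path has 6 edges, so the height is 6.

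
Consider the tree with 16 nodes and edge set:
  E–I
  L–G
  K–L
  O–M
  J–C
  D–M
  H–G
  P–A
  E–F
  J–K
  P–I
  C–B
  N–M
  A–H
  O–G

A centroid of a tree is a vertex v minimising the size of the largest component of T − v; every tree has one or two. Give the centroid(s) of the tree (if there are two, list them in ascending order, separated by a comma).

G

Delete G: the remaining components have sizes 6, 5, 4. Max 6 ≤ 8, so G is a centroid.
Every other node leaves some component of size > 8, so the centroid is unique.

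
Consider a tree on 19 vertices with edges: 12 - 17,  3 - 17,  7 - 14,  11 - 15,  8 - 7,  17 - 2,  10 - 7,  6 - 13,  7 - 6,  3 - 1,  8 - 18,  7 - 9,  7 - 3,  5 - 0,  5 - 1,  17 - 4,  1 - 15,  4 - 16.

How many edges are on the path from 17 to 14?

3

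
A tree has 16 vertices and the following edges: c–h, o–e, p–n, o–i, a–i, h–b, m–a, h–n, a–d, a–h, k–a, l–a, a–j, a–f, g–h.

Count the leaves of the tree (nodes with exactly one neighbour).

11

Exactly 11 nodes have a single neighbour: b, c, d, e, f, g, j, k, l, m, p.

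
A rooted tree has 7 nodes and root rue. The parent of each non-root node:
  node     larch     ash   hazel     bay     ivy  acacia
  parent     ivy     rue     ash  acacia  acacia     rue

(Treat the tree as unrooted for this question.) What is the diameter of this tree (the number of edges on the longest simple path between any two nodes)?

BFS from hazel reaches larch last, at distance 5; BFS from larch confirms no node is farther.
Path: hazel – ash – rue – acacia – ivy – larch.

5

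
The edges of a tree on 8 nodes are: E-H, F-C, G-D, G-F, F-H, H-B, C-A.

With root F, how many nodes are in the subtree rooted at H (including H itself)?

3

H's subtree: {H, B, E}, size 3.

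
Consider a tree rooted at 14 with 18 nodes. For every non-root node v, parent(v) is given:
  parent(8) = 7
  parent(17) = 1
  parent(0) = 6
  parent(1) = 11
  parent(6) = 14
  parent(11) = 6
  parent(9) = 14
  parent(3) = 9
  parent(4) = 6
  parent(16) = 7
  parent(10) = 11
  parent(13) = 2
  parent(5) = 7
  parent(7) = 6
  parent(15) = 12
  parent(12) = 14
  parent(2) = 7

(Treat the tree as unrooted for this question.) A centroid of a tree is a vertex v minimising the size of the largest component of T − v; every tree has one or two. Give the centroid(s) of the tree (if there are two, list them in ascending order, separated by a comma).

6

If 6 is removed the pieces have sizes 6, 5, 4, 1, 1, all ≤ ⌊18/2⌋ = 9.
Every other node leaves some component of size > 9, so the centroid is unique.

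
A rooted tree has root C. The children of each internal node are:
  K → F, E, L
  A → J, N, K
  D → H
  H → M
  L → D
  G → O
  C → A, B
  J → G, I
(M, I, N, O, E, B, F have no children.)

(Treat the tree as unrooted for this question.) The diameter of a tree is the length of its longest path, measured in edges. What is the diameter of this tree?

Starting from O, a farthest node is M at distance 8.
One longest path: O – G – J – A – K – L – D – H – M.
So the diameter is 8.

8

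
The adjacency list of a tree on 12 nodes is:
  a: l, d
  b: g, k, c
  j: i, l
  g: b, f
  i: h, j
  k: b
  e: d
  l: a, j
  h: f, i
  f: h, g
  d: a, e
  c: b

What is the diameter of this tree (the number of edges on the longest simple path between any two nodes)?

BFS from c reaches e last, at distance 10; BFS from e confirms no node is farther.
Path: c–b–g–f–h–i–j–l–a–d–e.

10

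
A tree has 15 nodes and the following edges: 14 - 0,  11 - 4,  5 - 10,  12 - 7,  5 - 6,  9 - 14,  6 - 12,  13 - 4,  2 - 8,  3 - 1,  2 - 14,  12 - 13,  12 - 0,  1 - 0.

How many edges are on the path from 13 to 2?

4

Walking from 13: 13–12–0–14–2. Length 4.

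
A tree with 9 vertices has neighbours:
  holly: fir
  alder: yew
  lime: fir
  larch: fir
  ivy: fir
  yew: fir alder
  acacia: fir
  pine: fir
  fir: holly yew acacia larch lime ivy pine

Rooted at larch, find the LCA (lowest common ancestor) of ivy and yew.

fir

Ancestors of ivy (toward the root): ivy, fir, larch.
Ancestors of yew: yew, fir, larch.
The deepest node appearing in both lists is fir.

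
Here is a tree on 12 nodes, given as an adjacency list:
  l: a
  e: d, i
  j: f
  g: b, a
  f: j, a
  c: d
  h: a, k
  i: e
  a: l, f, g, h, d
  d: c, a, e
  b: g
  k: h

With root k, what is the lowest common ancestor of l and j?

Path l→root: l a h k; path j→root: j f a h k.
First common node: a.

a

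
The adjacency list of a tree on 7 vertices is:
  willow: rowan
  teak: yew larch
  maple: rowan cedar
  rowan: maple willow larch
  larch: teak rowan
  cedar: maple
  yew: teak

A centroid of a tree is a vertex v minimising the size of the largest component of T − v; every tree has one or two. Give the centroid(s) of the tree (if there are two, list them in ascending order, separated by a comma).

rowan

If rowan is removed the pieces have sizes 3, 2, 1, all ≤ ⌊7/2⌋ = 3.
Every other node leaves some component of size > 3, so the centroid is unique.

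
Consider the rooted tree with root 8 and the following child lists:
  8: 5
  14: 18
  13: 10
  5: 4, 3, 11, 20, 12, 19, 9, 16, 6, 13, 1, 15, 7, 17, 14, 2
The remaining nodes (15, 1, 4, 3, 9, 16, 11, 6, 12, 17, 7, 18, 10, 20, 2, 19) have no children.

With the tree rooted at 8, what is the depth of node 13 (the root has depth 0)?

2

Path from 8 to 13: 8 → 5 → 13, which has 2 edges.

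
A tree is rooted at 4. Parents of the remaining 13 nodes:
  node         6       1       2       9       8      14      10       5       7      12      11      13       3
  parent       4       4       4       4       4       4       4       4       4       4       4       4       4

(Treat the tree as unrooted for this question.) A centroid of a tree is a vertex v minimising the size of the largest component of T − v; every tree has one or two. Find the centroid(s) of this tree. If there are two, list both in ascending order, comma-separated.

Removing 4 splits the tree into components of sizes 1, 1, 1, 1, 1, 1, 1, 1, 1, 1, 1, 1, 1; the largest is 1 ≤ ⌊14/2⌋ = 7.
No neighbour of 4 does as well, so 4 is the unique centroid.

4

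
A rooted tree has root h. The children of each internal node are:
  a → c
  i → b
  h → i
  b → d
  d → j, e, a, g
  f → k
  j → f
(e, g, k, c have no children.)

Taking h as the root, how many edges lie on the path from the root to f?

Climbing from f to the root: f–j–d–b–i–h. That's 5 steps.

5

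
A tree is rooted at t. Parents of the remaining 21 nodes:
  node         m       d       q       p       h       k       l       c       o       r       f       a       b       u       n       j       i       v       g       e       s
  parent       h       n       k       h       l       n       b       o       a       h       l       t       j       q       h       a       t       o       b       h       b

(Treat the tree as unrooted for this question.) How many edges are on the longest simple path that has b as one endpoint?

The node farthest from b is u, via b–l–h–n–k–q–u — 6 edges.

6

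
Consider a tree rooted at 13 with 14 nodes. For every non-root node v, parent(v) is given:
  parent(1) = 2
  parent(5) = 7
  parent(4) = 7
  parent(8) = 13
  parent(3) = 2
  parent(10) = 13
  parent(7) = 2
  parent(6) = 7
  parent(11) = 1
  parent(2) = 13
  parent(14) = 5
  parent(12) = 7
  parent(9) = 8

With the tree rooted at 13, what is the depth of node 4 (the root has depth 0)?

3

Climbing from 4 to the root: 4 – 7 – 2 – 13. That's 3 steps.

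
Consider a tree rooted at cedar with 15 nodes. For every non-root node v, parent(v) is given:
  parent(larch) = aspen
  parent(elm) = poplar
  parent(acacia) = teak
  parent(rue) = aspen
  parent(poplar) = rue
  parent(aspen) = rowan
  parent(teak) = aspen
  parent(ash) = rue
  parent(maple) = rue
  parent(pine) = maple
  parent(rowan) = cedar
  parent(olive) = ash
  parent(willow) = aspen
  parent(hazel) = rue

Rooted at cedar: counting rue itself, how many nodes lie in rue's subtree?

The subtree rooted at rue contains: rue, ash, poplar, maple, hazel, olive, elm, pine — 8 nodes.

8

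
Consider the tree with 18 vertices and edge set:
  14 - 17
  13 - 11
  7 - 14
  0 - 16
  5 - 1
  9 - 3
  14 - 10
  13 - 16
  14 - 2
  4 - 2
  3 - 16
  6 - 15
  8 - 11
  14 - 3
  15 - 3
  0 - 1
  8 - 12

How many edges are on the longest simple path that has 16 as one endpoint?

4

The node farthest from 16 is 12 (4 also at distance 4), via 16-13-11-8-12 — 4 edges.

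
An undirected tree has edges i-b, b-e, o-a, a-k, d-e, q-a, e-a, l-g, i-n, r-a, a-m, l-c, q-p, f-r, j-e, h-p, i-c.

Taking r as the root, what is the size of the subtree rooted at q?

Descendants of q (including itself): q, p, h. That's 3.

3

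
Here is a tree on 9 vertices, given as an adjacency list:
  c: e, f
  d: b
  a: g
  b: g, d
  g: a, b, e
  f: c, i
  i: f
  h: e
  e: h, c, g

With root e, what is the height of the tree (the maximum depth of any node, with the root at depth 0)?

The longest root-to-leaf path is e → c → f → i (3 edges).

3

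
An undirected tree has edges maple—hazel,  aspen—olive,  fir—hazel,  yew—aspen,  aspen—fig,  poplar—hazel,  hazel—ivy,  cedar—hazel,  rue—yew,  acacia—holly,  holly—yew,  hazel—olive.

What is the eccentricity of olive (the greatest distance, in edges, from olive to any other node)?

4

Distances from olive peak at 4, attained at acacia.
olive-aspen-yew-holly-acacia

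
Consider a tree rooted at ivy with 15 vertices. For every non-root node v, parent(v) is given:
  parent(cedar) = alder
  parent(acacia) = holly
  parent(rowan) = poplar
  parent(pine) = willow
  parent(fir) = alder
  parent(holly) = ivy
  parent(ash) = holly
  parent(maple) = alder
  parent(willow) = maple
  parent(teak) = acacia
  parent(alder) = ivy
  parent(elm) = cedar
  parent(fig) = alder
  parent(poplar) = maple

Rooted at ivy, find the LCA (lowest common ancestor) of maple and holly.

maple's ancestor chain is maple, alder, ivy and holly's is holly, ivy; they first meet at ivy.

ivy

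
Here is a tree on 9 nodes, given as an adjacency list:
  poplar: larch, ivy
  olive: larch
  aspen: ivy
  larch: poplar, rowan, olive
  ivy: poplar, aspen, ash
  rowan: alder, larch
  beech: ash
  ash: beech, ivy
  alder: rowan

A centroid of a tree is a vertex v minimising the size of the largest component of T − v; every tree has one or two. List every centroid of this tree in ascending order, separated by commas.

If poplar is removed the pieces have sizes 4, 4, all ≤ ⌊9/2⌋ = 4.
Every other node leaves some component of size > 4, so the centroid is unique.

poplar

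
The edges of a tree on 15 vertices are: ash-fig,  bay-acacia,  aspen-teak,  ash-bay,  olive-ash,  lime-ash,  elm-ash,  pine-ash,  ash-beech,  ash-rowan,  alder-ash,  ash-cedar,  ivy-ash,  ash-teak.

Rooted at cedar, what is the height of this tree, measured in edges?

3

A deepest node is acacia, reached by cedar → ash → bay → acacia.
That path has 3 edges, so the height is 3.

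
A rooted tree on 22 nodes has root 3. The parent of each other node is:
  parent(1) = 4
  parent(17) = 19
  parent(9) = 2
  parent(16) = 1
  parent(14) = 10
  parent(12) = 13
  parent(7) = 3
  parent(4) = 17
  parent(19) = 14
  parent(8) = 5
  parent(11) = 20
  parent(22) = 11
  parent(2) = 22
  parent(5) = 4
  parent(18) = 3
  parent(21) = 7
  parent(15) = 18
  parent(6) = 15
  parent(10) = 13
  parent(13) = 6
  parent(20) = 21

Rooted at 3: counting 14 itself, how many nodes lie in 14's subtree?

8

Descendants of 14 (including itself): 14, 19, 17, 4, 1, 5, 16, 8. That's 8.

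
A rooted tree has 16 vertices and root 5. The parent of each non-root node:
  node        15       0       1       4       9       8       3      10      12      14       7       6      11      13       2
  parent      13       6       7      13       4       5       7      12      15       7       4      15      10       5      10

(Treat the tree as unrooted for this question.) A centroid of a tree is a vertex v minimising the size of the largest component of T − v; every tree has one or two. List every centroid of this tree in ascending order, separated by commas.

13

If 13 is removed the pieces have sizes 7, 6, 2, all ≤ ⌊16/2⌋ = 8.
No neighbour of 13 does as well, so 13 is the unique centroid.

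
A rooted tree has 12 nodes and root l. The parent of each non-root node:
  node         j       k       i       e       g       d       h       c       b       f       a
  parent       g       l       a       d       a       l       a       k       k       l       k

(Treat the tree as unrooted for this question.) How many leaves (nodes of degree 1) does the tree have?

The leaves are b, c, e, f, h, i, j.
That is 7 leaves.

7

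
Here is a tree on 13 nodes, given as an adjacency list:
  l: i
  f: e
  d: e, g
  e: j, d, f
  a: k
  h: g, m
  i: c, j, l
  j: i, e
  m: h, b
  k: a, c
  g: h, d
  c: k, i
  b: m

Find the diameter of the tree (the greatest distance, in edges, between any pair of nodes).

10

BFS from a reaches b last, at distance 10; BFS from b confirms no node is farther.
Path: a–k–c–i–j–e–d–g–h–m–b.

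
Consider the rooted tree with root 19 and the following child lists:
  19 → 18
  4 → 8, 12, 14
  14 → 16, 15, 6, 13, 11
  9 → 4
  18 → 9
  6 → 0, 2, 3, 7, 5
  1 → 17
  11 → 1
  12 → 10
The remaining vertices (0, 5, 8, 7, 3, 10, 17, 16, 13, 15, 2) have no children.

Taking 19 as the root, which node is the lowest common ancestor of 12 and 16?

12's ancestor chain is 12, 4, 9, 18, 19 and 16's is 16, 14, 4, 9, 18, 19; they first meet at 4.

4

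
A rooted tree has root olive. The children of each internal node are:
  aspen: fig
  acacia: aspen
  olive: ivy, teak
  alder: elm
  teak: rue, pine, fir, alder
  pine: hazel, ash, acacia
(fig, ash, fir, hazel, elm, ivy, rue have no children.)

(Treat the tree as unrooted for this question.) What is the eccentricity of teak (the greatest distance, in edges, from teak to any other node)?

4

A farthest node from teak is fig.
The path teak – pine – acacia – aspen – fig has 4 edges.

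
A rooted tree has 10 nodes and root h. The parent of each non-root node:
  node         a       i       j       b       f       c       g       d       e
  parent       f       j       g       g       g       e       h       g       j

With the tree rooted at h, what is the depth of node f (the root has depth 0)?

2

Path from h to f: h – g – f, which has 2 edges.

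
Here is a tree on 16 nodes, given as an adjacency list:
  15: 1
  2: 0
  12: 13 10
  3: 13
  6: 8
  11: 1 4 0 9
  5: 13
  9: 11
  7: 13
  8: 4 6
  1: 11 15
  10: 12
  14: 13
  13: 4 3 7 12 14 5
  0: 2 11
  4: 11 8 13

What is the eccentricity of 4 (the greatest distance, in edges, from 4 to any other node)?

The node farthest from 4 is 2 (15, 10 also at distance 3), via 4–11–0–2 — 3 edges.

3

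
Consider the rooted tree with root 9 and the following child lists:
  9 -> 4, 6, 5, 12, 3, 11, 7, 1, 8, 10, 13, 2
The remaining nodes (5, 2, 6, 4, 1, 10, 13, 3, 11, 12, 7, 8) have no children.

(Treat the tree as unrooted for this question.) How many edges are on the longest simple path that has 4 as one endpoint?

2

Distances from 4 peak at 2, attained at 12 (3, 13, 8, 2, 10, 6, 7, 5, 11, 1 also at distance 2).
4-9-12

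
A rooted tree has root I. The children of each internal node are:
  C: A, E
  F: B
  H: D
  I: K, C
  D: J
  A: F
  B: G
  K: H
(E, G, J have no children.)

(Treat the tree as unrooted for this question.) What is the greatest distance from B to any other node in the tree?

A farthest node from B is J.
The path B-F-A-C-I-K-H-D-J has 8 edges.

8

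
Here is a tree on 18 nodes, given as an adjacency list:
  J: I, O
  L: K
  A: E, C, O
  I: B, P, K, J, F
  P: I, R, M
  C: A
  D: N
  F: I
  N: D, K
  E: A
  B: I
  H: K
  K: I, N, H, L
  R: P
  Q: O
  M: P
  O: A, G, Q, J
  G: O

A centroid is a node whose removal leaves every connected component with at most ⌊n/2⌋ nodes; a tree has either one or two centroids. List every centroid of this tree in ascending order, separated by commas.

Removing I splits the tree into components of sizes 7, 5, 3, 1, 1; the largest is 7 ≤ ⌊18/2⌋ = 9.
Every other node leaves some component of size > 9, so the centroid is unique.

I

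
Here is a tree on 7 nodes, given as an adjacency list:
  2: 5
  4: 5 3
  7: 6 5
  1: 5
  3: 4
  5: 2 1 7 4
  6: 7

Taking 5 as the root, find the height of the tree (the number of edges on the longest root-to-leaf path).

2

The longest root-to-leaf path is 5-7-6 (2 edges).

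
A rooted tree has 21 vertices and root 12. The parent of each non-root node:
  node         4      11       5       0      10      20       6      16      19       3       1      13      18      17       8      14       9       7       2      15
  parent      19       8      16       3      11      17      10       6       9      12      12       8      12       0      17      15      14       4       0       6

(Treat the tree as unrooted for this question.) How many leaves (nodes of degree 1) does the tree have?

7

Degree-1 nodes: 1, 2, 5, 7, 13, 18, 20 — 7 of them.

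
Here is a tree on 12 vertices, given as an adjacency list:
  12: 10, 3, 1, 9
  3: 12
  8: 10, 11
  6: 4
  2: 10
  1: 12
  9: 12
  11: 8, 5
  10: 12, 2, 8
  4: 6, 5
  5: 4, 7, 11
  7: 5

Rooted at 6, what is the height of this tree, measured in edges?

A deepest node is 9, reached by 6-4-5-11-8-10-12-9.
That path has 7 edges, so the height is 7.

7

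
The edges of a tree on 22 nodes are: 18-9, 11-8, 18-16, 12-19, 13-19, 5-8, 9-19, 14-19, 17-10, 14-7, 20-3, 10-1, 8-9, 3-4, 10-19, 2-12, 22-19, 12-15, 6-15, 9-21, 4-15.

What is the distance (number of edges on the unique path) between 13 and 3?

5

13 - 19 - 12 - 15 - 4 - 3: 5 edges.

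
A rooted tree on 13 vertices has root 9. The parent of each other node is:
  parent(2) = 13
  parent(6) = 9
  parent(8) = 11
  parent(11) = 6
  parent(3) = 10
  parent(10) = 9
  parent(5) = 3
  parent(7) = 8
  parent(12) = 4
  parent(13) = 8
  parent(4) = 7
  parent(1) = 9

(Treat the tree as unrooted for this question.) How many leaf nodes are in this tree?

Exactly 4 nodes have a single neighbour: 1, 2, 5, 12.

4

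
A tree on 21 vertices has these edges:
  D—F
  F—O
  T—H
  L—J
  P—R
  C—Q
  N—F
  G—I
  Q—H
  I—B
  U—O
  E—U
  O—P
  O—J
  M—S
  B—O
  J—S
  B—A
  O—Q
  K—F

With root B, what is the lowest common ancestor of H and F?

Ancestors of H (toward the root): H, Q, O, B.
Ancestors of F: F, O, B.
The deepest node appearing in both lists is O.

O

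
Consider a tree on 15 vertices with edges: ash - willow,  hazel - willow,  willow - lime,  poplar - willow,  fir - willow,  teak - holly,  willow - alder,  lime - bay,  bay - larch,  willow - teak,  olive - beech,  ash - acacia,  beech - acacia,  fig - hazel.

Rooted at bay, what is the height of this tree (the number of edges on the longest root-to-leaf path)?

olive sits deepest: bay-lime-willow-ash-acacia-beech-olive — 6 edges from the root.

6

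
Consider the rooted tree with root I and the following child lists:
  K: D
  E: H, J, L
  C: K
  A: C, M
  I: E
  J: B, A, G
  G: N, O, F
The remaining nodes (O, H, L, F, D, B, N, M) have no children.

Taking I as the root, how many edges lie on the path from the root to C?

I – E – J – A – C — 4 edges.

4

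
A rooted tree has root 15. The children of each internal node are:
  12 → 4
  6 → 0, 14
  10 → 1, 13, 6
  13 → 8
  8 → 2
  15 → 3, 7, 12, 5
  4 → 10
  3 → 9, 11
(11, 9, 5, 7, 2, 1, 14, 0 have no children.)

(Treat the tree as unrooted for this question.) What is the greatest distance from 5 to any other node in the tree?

7

A farthest node from 5 is 2.
The path 5 – 15 – 12 – 4 – 10 – 13 – 8 – 2 has 7 edges.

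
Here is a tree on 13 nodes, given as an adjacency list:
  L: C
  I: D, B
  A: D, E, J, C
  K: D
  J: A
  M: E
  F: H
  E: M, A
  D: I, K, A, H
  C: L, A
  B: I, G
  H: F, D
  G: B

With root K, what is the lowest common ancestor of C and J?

A

Ancestors of C (toward the root): C, A, D, K.
Ancestors of J: J, A, D, K.
The deepest node appearing in both lists is A.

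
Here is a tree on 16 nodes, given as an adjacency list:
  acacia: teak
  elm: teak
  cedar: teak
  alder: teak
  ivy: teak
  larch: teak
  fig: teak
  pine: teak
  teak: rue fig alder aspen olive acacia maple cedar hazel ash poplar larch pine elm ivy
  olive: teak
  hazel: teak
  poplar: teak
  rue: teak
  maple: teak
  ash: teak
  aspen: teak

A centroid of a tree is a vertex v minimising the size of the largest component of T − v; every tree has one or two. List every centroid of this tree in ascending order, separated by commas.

If teak is removed the pieces have sizes 1, 1, 1, 1, 1, 1, 1, 1, 1, 1, 1, 1, 1, 1, 1, all ≤ ⌊16/2⌋ = 8.
No neighbour of teak does as well, so teak is the unique centroid.

teak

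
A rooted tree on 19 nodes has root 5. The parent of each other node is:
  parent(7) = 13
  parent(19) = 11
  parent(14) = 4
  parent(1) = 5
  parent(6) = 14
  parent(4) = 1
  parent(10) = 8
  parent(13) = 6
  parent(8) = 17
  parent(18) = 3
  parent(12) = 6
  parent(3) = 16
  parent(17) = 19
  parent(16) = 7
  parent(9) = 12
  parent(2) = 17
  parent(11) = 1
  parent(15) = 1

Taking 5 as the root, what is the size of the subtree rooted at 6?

Descendants of 6 (including itself): 6, 13, 12, 7, 9, 16, 3, 18. That's 8.

8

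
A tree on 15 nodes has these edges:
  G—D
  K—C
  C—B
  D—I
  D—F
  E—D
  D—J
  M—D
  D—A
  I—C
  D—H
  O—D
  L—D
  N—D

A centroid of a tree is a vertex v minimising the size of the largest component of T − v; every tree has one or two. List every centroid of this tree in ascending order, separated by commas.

D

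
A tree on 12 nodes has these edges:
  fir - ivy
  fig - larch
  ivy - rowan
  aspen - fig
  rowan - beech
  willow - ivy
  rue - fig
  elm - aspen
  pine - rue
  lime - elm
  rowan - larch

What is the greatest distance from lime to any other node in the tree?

7

Distances from lime peak at 7, attained at willow (fir also at distance 7).
lime–elm–aspen–fig–larch–rowan–ivy–willow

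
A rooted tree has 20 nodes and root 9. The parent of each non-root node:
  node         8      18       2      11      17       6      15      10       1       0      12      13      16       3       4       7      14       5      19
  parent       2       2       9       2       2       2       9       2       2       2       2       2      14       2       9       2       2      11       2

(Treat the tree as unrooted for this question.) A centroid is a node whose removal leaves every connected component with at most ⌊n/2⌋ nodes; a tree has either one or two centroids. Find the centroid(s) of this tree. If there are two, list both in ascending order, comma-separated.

Removing 2 splits the tree into components of sizes 3, 2, 2, 1, 1, 1, 1, 1, 1, 1, 1, 1, 1, 1, 1; the largest is 3 ≤ ⌊20/2⌋ = 10.
Every other node leaves some component of size > 10, so the centroid is unique.

2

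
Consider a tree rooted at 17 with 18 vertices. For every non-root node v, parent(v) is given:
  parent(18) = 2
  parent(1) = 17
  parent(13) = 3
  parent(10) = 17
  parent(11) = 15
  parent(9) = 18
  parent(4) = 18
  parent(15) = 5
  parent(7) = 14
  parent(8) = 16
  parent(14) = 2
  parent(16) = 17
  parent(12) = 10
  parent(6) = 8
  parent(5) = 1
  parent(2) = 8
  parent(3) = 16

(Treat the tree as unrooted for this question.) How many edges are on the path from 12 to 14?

12 - 10 - 17 - 16 - 8 - 2 - 14: 6 edges.

6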